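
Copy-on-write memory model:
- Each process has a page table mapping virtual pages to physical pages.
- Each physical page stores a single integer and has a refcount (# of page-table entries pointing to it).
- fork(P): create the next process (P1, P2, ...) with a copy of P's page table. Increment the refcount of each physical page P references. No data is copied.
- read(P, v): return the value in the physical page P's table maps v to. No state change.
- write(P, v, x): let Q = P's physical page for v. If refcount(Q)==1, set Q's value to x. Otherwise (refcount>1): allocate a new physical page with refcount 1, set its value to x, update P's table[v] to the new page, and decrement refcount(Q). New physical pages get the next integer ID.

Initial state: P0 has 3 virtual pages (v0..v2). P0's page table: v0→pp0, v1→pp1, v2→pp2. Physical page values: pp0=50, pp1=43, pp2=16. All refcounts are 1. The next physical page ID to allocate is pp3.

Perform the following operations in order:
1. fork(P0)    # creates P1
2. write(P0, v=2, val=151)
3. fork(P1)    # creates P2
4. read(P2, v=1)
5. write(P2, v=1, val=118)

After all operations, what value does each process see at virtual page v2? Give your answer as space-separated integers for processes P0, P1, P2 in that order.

Op 1: fork(P0) -> P1. 3 ppages; refcounts: pp0:2 pp1:2 pp2:2
Op 2: write(P0, v2, 151). refcount(pp2)=2>1 -> COPY to pp3. 4 ppages; refcounts: pp0:2 pp1:2 pp2:1 pp3:1
Op 3: fork(P1) -> P2. 4 ppages; refcounts: pp0:3 pp1:3 pp2:2 pp3:1
Op 4: read(P2, v1) -> 43. No state change.
Op 5: write(P2, v1, 118). refcount(pp1)=3>1 -> COPY to pp4. 5 ppages; refcounts: pp0:3 pp1:2 pp2:2 pp3:1 pp4:1
P0: v2 -> pp3 = 151
P1: v2 -> pp2 = 16
P2: v2 -> pp2 = 16

Answer: 151 16 16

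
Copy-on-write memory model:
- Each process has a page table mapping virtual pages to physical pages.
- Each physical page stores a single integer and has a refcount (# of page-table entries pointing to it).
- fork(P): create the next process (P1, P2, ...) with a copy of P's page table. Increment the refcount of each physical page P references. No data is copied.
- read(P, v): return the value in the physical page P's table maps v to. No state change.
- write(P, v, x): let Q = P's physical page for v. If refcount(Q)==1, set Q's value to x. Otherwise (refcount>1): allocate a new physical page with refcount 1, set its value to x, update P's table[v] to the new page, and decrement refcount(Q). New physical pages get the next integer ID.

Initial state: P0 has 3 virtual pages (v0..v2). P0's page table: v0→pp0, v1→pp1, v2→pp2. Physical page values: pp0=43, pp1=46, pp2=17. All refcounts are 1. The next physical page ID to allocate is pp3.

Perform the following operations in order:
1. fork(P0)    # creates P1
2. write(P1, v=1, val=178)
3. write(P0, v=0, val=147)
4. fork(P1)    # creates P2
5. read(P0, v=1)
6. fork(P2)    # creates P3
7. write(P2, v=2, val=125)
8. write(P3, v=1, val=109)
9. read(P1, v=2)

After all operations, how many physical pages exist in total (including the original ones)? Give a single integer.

Answer: 7

Derivation:
Op 1: fork(P0) -> P1. 3 ppages; refcounts: pp0:2 pp1:2 pp2:2
Op 2: write(P1, v1, 178). refcount(pp1)=2>1 -> COPY to pp3. 4 ppages; refcounts: pp0:2 pp1:1 pp2:2 pp3:1
Op 3: write(P0, v0, 147). refcount(pp0)=2>1 -> COPY to pp4. 5 ppages; refcounts: pp0:1 pp1:1 pp2:2 pp3:1 pp4:1
Op 4: fork(P1) -> P2. 5 ppages; refcounts: pp0:2 pp1:1 pp2:3 pp3:2 pp4:1
Op 5: read(P0, v1) -> 46. No state change.
Op 6: fork(P2) -> P3. 5 ppages; refcounts: pp0:3 pp1:1 pp2:4 pp3:3 pp4:1
Op 7: write(P2, v2, 125). refcount(pp2)=4>1 -> COPY to pp5. 6 ppages; refcounts: pp0:3 pp1:1 pp2:3 pp3:3 pp4:1 pp5:1
Op 8: write(P3, v1, 109). refcount(pp3)=3>1 -> COPY to pp6. 7 ppages; refcounts: pp0:3 pp1:1 pp2:3 pp3:2 pp4:1 pp5:1 pp6:1
Op 9: read(P1, v2) -> 17. No state change.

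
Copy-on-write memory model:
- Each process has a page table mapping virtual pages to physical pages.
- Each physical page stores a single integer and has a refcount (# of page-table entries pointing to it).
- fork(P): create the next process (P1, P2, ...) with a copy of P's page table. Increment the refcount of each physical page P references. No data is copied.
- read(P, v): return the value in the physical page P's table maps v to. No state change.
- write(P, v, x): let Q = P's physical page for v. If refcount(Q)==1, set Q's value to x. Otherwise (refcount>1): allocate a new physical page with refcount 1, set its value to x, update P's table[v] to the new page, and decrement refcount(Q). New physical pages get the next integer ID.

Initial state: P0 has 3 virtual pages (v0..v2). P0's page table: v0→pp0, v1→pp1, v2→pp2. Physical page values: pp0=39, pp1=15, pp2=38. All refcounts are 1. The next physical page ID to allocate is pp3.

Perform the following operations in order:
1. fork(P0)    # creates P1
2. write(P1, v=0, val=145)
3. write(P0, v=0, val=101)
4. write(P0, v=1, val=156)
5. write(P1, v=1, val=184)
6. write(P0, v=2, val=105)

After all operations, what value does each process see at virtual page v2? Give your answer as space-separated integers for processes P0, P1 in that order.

Answer: 105 38

Derivation:
Op 1: fork(P0) -> P1. 3 ppages; refcounts: pp0:2 pp1:2 pp2:2
Op 2: write(P1, v0, 145). refcount(pp0)=2>1 -> COPY to pp3. 4 ppages; refcounts: pp0:1 pp1:2 pp2:2 pp3:1
Op 3: write(P0, v0, 101). refcount(pp0)=1 -> write in place. 4 ppages; refcounts: pp0:1 pp1:2 pp2:2 pp3:1
Op 4: write(P0, v1, 156). refcount(pp1)=2>1 -> COPY to pp4. 5 ppages; refcounts: pp0:1 pp1:1 pp2:2 pp3:1 pp4:1
Op 5: write(P1, v1, 184). refcount(pp1)=1 -> write in place. 5 ppages; refcounts: pp0:1 pp1:1 pp2:2 pp3:1 pp4:1
Op 6: write(P0, v2, 105). refcount(pp2)=2>1 -> COPY to pp5. 6 ppages; refcounts: pp0:1 pp1:1 pp2:1 pp3:1 pp4:1 pp5:1
P0: v2 -> pp5 = 105
P1: v2 -> pp2 = 38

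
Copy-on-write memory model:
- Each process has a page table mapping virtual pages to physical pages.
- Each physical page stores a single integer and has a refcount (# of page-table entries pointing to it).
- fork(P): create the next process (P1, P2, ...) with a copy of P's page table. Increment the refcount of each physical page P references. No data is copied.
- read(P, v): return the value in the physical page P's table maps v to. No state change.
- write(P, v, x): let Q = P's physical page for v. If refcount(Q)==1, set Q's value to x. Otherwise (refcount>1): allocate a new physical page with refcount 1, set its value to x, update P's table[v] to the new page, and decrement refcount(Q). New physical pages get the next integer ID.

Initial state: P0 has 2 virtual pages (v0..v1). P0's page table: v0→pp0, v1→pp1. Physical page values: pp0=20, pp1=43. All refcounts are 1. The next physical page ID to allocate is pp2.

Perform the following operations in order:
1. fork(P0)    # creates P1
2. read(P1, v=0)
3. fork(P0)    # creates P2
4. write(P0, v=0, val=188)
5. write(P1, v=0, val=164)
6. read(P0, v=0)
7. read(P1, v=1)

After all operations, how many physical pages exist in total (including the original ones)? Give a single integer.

Op 1: fork(P0) -> P1. 2 ppages; refcounts: pp0:2 pp1:2
Op 2: read(P1, v0) -> 20. No state change.
Op 3: fork(P0) -> P2. 2 ppages; refcounts: pp0:3 pp1:3
Op 4: write(P0, v0, 188). refcount(pp0)=3>1 -> COPY to pp2. 3 ppages; refcounts: pp0:2 pp1:3 pp2:1
Op 5: write(P1, v0, 164). refcount(pp0)=2>1 -> COPY to pp3. 4 ppages; refcounts: pp0:1 pp1:3 pp2:1 pp3:1
Op 6: read(P0, v0) -> 188. No state change.
Op 7: read(P1, v1) -> 43. No state change.

Answer: 4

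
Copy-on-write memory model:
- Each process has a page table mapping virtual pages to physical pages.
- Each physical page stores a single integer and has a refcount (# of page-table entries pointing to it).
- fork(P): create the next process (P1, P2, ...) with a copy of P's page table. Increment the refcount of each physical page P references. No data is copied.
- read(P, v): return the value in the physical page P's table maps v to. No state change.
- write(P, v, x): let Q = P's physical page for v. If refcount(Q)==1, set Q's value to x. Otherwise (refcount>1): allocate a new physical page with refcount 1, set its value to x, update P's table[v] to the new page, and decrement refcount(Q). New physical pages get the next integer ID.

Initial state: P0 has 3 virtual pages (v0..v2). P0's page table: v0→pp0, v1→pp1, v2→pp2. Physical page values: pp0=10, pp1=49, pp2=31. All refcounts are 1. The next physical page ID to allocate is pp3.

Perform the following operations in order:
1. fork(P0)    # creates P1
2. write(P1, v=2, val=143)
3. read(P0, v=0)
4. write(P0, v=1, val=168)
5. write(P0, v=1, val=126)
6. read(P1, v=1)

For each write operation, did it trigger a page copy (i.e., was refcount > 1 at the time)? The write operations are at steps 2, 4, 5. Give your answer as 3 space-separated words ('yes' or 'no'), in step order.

Op 1: fork(P0) -> P1. 3 ppages; refcounts: pp0:2 pp1:2 pp2:2
Op 2: write(P1, v2, 143). refcount(pp2)=2>1 -> COPY to pp3. 4 ppages; refcounts: pp0:2 pp1:2 pp2:1 pp3:1
Op 3: read(P0, v0) -> 10. No state change.
Op 4: write(P0, v1, 168). refcount(pp1)=2>1 -> COPY to pp4. 5 ppages; refcounts: pp0:2 pp1:1 pp2:1 pp3:1 pp4:1
Op 5: write(P0, v1, 126). refcount(pp4)=1 -> write in place. 5 ppages; refcounts: pp0:2 pp1:1 pp2:1 pp3:1 pp4:1
Op 6: read(P1, v1) -> 49. No state change.

yes yes no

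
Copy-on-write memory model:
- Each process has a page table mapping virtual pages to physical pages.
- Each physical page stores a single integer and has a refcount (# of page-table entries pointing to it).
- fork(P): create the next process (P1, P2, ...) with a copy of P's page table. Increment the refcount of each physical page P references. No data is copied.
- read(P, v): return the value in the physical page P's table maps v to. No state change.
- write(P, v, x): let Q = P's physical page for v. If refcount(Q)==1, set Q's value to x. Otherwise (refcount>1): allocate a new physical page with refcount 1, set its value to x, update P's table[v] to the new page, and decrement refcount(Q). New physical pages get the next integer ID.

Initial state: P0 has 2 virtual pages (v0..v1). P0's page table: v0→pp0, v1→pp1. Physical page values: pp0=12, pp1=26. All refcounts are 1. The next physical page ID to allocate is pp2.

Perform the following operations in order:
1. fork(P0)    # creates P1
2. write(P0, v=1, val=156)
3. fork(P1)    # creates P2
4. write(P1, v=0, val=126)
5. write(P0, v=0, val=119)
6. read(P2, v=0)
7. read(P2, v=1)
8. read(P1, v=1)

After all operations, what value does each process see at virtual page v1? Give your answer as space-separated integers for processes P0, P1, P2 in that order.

Answer: 156 26 26

Derivation:
Op 1: fork(P0) -> P1. 2 ppages; refcounts: pp0:2 pp1:2
Op 2: write(P0, v1, 156). refcount(pp1)=2>1 -> COPY to pp2. 3 ppages; refcounts: pp0:2 pp1:1 pp2:1
Op 3: fork(P1) -> P2. 3 ppages; refcounts: pp0:3 pp1:2 pp2:1
Op 4: write(P1, v0, 126). refcount(pp0)=3>1 -> COPY to pp3. 4 ppages; refcounts: pp0:2 pp1:2 pp2:1 pp3:1
Op 5: write(P0, v0, 119). refcount(pp0)=2>1 -> COPY to pp4. 5 ppages; refcounts: pp0:1 pp1:2 pp2:1 pp3:1 pp4:1
Op 6: read(P2, v0) -> 12. No state change.
Op 7: read(P2, v1) -> 26. No state change.
Op 8: read(P1, v1) -> 26. No state change.
P0: v1 -> pp2 = 156
P1: v1 -> pp1 = 26
P2: v1 -> pp1 = 26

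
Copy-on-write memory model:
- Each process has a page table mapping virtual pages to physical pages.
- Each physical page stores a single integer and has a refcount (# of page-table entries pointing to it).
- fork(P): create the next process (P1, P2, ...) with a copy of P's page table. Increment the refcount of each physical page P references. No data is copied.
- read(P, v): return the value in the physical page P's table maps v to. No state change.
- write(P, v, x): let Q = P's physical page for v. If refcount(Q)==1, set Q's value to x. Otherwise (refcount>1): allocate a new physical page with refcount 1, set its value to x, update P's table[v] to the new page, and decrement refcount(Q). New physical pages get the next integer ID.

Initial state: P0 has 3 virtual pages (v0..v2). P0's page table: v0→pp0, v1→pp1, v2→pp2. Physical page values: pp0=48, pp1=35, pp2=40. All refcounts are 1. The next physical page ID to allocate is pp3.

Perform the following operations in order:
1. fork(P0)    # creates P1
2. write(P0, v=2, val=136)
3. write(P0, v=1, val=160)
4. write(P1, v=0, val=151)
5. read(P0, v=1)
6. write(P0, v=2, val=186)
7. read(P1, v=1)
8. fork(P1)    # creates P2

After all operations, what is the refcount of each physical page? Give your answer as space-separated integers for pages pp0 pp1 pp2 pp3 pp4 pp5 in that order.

Answer: 1 2 2 1 1 2

Derivation:
Op 1: fork(P0) -> P1. 3 ppages; refcounts: pp0:2 pp1:2 pp2:2
Op 2: write(P0, v2, 136). refcount(pp2)=2>1 -> COPY to pp3. 4 ppages; refcounts: pp0:2 pp1:2 pp2:1 pp3:1
Op 3: write(P0, v1, 160). refcount(pp1)=2>1 -> COPY to pp4. 5 ppages; refcounts: pp0:2 pp1:1 pp2:1 pp3:1 pp4:1
Op 4: write(P1, v0, 151). refcount(pp0)=2>1 -> COPY to pp5. 6 ppages; refcounts: pp0:1 pp1:1 pp2:1 pp3:1 pp4:1 pp5:1
Op 5: read(P0, v1) -> 160. No state change.
Op 6: write(P0, v2, 186). refcount(pp3)=1 -> write in place. 6 ppages; refcounts: pp0:1 pp1:1 pp2:1 pp3:1 pp4:1 pp5:1
Op 7: read(P1, v1) -> 35. No state change.
Op 8: fork(P1) -> P2. 6 ppages; refcounts: pp0:1 pp1:2 pp2:2 pp3:1 pp4:1 pp5:2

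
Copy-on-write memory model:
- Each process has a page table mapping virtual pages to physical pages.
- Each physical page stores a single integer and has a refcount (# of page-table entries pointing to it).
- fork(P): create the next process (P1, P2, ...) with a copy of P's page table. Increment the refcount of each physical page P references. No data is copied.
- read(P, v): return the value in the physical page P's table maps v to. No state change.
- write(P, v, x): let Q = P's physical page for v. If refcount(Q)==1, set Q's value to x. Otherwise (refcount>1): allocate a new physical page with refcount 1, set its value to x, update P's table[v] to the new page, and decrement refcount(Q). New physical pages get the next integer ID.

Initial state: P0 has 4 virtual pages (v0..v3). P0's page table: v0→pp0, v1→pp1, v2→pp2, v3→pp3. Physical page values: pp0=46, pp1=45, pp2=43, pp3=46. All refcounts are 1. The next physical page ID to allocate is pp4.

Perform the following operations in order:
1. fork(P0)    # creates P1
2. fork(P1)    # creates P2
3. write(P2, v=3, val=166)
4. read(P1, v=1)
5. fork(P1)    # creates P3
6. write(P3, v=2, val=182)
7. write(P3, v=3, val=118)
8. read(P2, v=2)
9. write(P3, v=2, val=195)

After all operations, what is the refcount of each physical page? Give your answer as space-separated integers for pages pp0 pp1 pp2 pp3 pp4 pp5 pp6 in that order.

Answer: 4 4 3 2 1 1 1

Derivation:
Op 1: fork(P0) -> P1. 4 ppages; refcounts: pp0:2 pp1:2 pp2:2 pp3:2
Op 2: fork(P1) -> P2. 4 ppages; refcounts: pp0:3 pp1:3 pp2:3 pp3:3
Op 3: write(P2, v3, 166). refcount(pp3)=3>1 -> COPY to pp4. 5 ppages; refcounts: pp0:3 pp1:3 pp2:3 pp3:2 pp4:1
Op 4: read(P1, v1) -> 45. No state change.
Op 5: fork(P1) -> P3. 5 ppages; refcounts: pp0:4 pp1:4 pp2:4 pp3:3 pp4:1
Op 6: write(P3, v2, 182). refcount(pp2)=4>1 -> COPY to pp5. 6 ppages; refcounts: pp0:4 pp1:4 pp2:3 pp3:3 pp4:1 pp5:1
Op 7: write(P3, v3, 118). refcount(pp3)=3>1 -> COPY to pp6. 7 ppages; refcounts: pp0:4 pp1:4 pp2:3 pp3:2 pp4:1 pp5:1 pp6:1
Op 8: read(P2, v2) -> 43. No state change.
Op 9: write(P3, v2, 195). refcount(pp5)=1 -> write in place. 7 ppages; refcounts: pp0:4 pp1:4 pp2:3 pp3:2 pp4:1 pp5:1 pp6:1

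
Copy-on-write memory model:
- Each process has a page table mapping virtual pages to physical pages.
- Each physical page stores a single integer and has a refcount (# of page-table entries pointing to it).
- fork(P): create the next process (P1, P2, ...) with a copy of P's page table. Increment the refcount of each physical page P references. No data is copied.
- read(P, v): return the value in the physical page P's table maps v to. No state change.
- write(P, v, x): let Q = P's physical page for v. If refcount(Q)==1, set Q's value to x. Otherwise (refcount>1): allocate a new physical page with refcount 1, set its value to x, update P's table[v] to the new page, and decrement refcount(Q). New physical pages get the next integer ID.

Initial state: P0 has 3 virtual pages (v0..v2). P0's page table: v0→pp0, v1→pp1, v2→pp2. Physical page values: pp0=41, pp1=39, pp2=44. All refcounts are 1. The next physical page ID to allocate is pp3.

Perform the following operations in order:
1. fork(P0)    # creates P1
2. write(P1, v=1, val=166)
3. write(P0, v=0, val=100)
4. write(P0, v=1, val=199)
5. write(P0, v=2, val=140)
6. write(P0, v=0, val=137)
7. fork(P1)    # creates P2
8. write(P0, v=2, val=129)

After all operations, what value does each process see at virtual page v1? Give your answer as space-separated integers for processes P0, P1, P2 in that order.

Op 1: fork(P0) -> P1. 3 ppages; refcounts: pp0:2 pp1:2 pp2:2
Op 2: write(P1, v1, 166). refcount(pp1)=2>1 -> COPY to pp3. 4 ppages; refcounts: pp0:2 pp1:1 pp2:2 pp3:1
Op 3: write(P0, v0, 100). refcount(pp0)=2>1 -> COPY to pp4. 5 ppages; refcounts: pp0:1 pp1:1 pp2:2 pp3:1 pp4:1
Op 4: write(P0, v1, 199). refcount(pp1)=1 -> write in place. 5 ppages; refcounts: pp0:1 pp1:1 pp2:2 pp3:1 pp4:1
Op 5: write(P0, v2, 140). refcount(pp2)=2>1 -> COPY to pp5. 6 ppages; refcounts: pp0:1 pp1:1 pp2:1 pp3:1 pp4:1 pp5:1
Op 6: write(P0, v0, 137). refcount(pp4)=1 -> write in place. 6 ppages; refcounts: pp0:1 pp1:1 pp2:1 pp3:1 pp4:1 pp5:1
Op 7: fork(P1) -> P2. 6 ppages; refcounts: pp0:2 pp1:1 pp2:2 pp3:2 pp4:1 pp5:1
Op 8: write(P0, v2, 129). refcount(pp5)=1 -> write in place. 6 ppages; refcounts: pp0:2 pp1:1 pp2:2 pp3:2 pp4:1 pp5:1
P0: v1 -> pp1 = 199
P1: v1 -> pp3 = 166
P2: v1 -> pp3 = 166

Answer: 199 166 166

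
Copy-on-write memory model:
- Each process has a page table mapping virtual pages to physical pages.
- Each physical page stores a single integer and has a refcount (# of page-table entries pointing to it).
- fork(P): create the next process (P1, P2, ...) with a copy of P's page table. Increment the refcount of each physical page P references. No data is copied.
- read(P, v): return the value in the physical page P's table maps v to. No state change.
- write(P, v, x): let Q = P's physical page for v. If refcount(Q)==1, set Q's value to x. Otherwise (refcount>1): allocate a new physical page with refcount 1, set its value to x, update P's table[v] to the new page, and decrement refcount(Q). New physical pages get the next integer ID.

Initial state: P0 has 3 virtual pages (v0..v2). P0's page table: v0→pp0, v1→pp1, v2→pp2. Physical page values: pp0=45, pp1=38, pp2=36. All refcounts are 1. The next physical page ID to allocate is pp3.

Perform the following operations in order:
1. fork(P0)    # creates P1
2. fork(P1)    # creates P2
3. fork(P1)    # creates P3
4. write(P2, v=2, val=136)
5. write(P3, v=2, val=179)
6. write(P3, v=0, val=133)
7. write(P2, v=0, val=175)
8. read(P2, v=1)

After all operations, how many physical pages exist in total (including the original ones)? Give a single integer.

Op 1: fork(P0) -> P1. 3 ppages; refcounts: pp0:2 pp1:2 pp2:2
Op 2: fork(P1) -> P2. 3 ppages; refcounts: pp0:3 pp1:3 pp2:3
Op 3: fork(P1) -> P3. 3 ppages; refcounts: pp0:4 pp1:4 pp2:4
Op 4: write(P2, v2, 136). refcount(pp2)=4>1 -> COPY to pp3. 4 ppages; refcounts: pp0:4 pp1:4 pp2:3 pp3:1
Op 5: write(P3, v2, 179). refcount(pp2)=3>1 -> COPY to pp4. 5 ppages; refcounts: pp0:4 pp1:4 pp2:2 pp3:1 pp4:1
Op 6: write(P3, v0, 133). refcount(pp0)=4>1 -> COPY to pp5. 6 ppages; refcounts: pp0:3 pp1:4 pp2:2 pp3:1 pp4:1 pp5:1
Op 7: write(P2, v0, 175). refcount(pp0)=3>1 -> COPY to pp6. 7 ppages; refcounts: pp0:2 pp1:4 pp2:2 pp3:1 pp4:1 pp5:1 pp6:1
Op 8: read(P2, v1) -> 38. No state change.

Answer: 7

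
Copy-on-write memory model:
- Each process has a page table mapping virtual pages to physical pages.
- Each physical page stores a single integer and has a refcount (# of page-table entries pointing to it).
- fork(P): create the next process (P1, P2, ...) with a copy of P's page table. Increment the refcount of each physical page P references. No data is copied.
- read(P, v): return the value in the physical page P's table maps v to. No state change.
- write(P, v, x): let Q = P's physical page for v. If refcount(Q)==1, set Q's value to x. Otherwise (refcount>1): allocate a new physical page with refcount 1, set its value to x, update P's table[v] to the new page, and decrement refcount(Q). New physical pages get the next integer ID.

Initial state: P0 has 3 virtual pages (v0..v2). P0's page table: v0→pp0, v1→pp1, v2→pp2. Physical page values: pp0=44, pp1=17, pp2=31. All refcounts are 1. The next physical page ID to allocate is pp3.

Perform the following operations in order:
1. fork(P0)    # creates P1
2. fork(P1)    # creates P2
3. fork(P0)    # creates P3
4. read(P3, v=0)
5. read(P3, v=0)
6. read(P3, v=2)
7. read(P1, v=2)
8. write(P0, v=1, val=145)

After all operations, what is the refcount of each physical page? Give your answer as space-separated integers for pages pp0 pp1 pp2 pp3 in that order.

Answer: 4 3 4 1

Derivation:
Op 1: fork(P0) -> P1. 3 ppages; refcounts: pp0:2 pp1:2 pp2:2
Op 2: fork(P1) -> P2. 3 ppages; refcounts: pp0:3 pp1:3 pp2:3
Op 3: fork(P0) -> P3. 3 ppages; refcounts: pp0:4 pp1:4 pp2:4
Op 4: read(P3, v0) -> 44. No state change.
Op 5: read(P3, v0) -> 44. No state change.
Op 6: read(P3, v2) -> 31. No state change.
Op 7: read(P1, v2) -> 31. No state change.
Op 8: write(P0, v1, 145). refcount(pp1)=4>1 -> COPY to pp3. 4 ppages; refcounts: pp0:4 pp1:3 pp2:4 pp3:1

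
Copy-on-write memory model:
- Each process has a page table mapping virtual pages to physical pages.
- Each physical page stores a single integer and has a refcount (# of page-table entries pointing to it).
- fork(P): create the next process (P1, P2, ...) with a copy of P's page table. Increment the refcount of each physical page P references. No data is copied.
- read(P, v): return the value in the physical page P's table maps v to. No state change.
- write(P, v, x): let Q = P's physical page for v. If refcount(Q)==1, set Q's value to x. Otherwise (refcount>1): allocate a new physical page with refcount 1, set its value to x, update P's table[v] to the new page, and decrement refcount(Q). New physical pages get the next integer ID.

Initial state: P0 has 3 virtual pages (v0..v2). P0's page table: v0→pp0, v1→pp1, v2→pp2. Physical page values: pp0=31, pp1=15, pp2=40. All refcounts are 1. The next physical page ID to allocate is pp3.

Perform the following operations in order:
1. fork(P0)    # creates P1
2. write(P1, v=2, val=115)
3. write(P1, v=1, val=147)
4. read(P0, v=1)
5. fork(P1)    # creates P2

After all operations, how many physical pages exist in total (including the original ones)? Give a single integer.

Answer: 5

Derivation:
Op 1: fork(P0) -> P1. 3 ppages; refcounts: pp0:2 pp1:2 pp2:2
Op 2: write(P1, v2, 115). refcount(pp2)=2>1 -> COPY to pp3. 4 ppages; refcounts: pp0:2 pp1:2 pp2:1 pp3:1
Op 3: write(P1, v1, 147). refcount(pp1)=2>1 -> COPY to pp4. 5 ppages; refcounts: pp0:2 pp1:1 pp2:1 pp3:1 pp4:1
Op 4: read(P0, v1) -> 15. No state change.
Op 5: fork(P1) -> P2. 5 ppages; refcounts: pp0:3 pp1:1 pp2:1 pp3:2 pp4:2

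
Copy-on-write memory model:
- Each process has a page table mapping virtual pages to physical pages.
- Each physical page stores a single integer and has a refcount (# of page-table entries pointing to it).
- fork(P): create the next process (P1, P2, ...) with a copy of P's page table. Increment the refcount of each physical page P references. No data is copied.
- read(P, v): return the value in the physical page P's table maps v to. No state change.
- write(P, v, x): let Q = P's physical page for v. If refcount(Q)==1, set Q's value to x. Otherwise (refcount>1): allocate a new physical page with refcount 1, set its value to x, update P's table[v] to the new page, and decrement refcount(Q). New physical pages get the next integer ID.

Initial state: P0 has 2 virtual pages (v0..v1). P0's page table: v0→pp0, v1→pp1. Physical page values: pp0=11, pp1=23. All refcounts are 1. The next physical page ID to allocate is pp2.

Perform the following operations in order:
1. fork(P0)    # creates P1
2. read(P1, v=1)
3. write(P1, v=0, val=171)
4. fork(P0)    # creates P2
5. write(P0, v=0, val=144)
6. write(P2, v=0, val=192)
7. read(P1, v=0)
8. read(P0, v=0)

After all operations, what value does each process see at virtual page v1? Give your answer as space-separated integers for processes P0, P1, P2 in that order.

Op 1: fork(P0) -> P1. 2 ppages; refcounts: pp0:2 pp1:2
Op 2: read(P1, v1) -> 23. No state change.
Op 3: write(P1, v0, 171). refcount(pp0)=2>1 -> COPY to pp2. 3 ppages; refcounts: pp0:1 pp1:2 pp2:1
Op 4: fork(P0) -> P2. 3 ppages; refcounts: pp0:2 pp1:3 pp2:1
Op 5: write(P0, v0, 144). refcount(pp0)=2>1 -> COPY to pp3. 4 ppages; refcounts: pp0:1 pp1:3 pp2:1 pp3:1
Op 6: write(P2, v0, 192). refcount(pp0)=1 -> write in place. 4 ppages; refcounts: pp0:1 pp1:3 pp2:1 pp3:1
Op 7: read(P1, v0) -> 171. No state change.
Op 8: read(P0, v0) -> 144. No state change.
P0: v1 -> pp1 = 23
P1: v1 -> pp1 = 23
P2: v1 -> pp1 = 23

Answer: 23 23 23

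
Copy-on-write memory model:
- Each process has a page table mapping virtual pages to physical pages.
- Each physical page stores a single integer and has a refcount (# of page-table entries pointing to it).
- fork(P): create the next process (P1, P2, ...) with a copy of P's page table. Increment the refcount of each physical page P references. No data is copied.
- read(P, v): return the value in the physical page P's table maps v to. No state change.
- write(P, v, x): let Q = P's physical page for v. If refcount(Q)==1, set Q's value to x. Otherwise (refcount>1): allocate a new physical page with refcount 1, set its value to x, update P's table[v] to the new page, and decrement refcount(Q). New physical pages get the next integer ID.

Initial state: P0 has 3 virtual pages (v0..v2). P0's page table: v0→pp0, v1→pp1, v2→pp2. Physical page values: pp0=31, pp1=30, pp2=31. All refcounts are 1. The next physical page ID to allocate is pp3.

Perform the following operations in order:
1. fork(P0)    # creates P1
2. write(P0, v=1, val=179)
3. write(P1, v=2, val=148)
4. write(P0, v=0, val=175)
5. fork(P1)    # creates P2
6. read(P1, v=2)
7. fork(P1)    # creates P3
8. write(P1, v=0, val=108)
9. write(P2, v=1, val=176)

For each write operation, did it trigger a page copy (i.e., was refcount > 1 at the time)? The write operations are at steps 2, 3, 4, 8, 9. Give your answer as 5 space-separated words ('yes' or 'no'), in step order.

Op 1: fork(P0) -> P1. 3 ppages; refcounts: pp0:2 pp1:2 pp2:2
Op 2: write(P0, v1, 179). refcount(pp1)=2>1 -> COPY to pp3. 4 ppages; refcounts: pp0:2 pp1:1 pp2:2 pp3:1
Op 3: write(P1, v2, 148). refcount(pp2)=2>1 -> COPY to pp4. 5 ppages; refcounts: pp0:2 pp1:1 pp2:1 pp3:1 pp4:1
Op 4: write(P0, v0, 175). refcount(pp0)=2>1 -> COPY to pp5. 6 ppages; refcounts: pp0:1 pp1:1 pp2:1 pp3:1 pp4:1 pp5:1
Op 5: fork(P1) -> P2. 6 ppages; refcounts: pp0:2 pp1:2 pp2:1 pp3:1 pp4:2 pp5:1
Op 6: read(P1, v2) -> 148. No state change.
Op 7: fork(P1) -> P3. 6 ppages; refcounts: pp0:3 pp1:3 pp2:1 pp3:1 pp4:3 pp5:1
Op 8: write(P1, v0, 108). refcount(pp0)=3>1 -> COPY to pp6. 7 ppages; refcounts: pp0:2 pp1:3 pp2:1 pp3:1 pp4:3 pp5:1 pp6:1
Op 9: write(P2, v1, 176). refcount(pp1)=3>1 -> COPY to pp7. 8 ppages; refcounts: pp0:2 pp1:2 pp2:1 pp3:1 pp4:3 pp5:1 pp6:1 pp7:1

yes yes yes yes yes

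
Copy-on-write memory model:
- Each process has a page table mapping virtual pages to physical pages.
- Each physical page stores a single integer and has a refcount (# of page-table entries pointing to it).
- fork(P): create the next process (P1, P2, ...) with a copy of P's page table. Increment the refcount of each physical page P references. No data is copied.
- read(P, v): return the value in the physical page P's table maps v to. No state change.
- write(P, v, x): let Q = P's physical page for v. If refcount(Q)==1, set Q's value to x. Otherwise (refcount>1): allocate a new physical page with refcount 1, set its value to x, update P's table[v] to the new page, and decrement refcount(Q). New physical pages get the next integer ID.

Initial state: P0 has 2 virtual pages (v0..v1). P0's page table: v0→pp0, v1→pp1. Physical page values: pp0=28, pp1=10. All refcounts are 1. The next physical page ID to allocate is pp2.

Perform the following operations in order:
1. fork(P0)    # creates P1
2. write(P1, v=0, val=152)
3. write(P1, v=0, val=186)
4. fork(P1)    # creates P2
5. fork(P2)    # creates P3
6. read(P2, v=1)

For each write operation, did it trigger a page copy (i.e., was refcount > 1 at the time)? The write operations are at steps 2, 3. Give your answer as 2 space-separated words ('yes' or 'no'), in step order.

Op 1: fork(P0) -> P1. 2 ppages; refcounts: pp0:2 pp1:2
Op 2: write(P1, v0, 152). refcount(pp0)=2>1 -> COPY to pp2. 3 ppages; refcounts: pp0:1 pp1:2 pp2:1
Op 3: write(P1, v0, 186). refcount(pp2)=1 -> write in place. 3 ppages; refcounts: pp0:1 pp1:2 pp2:1
Op 4: fork(P1) -> P2. 3 ppages; refcounts: pp0:1 pp1:3 pp2:2
Op 5: fork(P2) -> P3. 3 ppages; refcounts: pp0:1 pp1:4 pp2:3
Op 6: read(P2, v1) -> 10. No state change.

yes no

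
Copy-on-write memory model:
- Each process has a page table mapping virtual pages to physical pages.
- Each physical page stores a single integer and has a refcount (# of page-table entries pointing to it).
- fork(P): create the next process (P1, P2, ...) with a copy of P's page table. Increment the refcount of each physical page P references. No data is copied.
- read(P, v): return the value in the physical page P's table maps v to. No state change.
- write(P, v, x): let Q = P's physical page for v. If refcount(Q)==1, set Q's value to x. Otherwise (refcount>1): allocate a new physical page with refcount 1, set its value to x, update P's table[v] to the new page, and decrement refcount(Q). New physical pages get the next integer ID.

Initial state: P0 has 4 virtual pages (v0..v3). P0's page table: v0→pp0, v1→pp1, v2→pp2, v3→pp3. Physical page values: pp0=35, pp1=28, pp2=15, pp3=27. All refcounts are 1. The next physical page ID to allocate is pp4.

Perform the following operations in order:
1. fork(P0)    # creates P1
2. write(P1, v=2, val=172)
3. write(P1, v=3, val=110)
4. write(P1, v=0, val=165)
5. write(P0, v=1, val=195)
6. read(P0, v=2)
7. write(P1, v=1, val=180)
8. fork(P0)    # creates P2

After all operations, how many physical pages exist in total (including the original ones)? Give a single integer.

Answer: 8

Derivation:
Op 1: fork(P0) -> P1. 4 ppages; refcounts: pp0:2 pp1:2 pp2:2 pp3:2
Op 2: write(P1, v2, 172). refcount(pp2)=2>1 -> COPY to pp4. 5 ppages; refcounts: pp0:2 pp1:2 pp2:1 pp3:2 pp4:1
Op 3: write(P1, v3, 110). refcount(pp3)=2>1 -> COPY to pp5. 6 ppages; refcounts: pp0:2 pp1:2 pp2:1 pp3:1 pp4:1 pp5:1
Op 4: write(P1, v0, 165). refcount(pp0)=2>1 -> COPY to pp6. 7 ppages; refcounts: pp0:1 pp1:2 pp2:1 pp3:1 pp4:1 pp5:1 pp6:1
Op 5: write(P0, v1, 195). refcount(pp1)=2>1 -> COPY to pp7. 8 ppages; refcounts: pp0:1 pp1:1 pp2:1 pp3:1 pp4:1 pp5:1 pp6:1 pp7:1
Op 6: read(P0, v2) -> 15. No state change.
Op 7: write(P1, v1, 180). refcount(pp1)=1 -> write in place. 8 ppages; refcounts: pp0:1 pp1:1 pp2:1 pp3:1 pp4:1 pp5:1 pp6:1 pp7:1
Op 8: fork(P0) -> P2. 8 ppages; refcounts: pp0:2 pp1:1 pp2:2 pp3:2 pp4:1 pp5:1 pp6:1 pp7:2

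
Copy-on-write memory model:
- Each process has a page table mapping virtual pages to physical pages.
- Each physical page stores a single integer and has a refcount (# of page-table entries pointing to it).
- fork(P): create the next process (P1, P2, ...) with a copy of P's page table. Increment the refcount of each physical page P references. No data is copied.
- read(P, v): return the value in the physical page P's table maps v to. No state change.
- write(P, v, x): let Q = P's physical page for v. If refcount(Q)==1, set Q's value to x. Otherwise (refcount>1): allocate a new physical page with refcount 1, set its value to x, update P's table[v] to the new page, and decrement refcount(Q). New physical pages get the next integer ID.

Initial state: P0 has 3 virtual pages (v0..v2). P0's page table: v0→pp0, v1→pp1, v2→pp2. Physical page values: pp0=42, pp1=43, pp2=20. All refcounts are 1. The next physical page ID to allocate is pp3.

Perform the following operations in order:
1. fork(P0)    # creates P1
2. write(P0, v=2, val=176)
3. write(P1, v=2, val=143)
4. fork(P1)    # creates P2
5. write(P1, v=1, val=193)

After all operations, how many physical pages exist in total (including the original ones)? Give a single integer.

Answer: 5

Derivation:
Op 1: fork(P0) -> P1. 3 ppages; refcounts: pp0:2 pp1:2 pp2:2
Op 2: write(P0, v2, 176). refcount(pp2)=2>1 -> COPY to pp3. 4 ppages; refcounts: pp0:2 pp1:2 pp2:1 pp3:1
Op 3: write(P1, v2, 143). refcount(pp2)=1 -> write in place. 4 ppages; refcounts: pp0:2 pp1:2 pp2:1 pp3:1
Op 4: fork(P1) -> P2. 4 ppages; refcounts: pp0:3 pp1:3 pp2:2 pp3:1
Op 5: write(P1, v1, 193). refcount(pp1)=3>1 -> COPY to pp4. 5 ppages; refcounts: pp0:3 pp1:2 pp2:2 pp3:1 pp4:1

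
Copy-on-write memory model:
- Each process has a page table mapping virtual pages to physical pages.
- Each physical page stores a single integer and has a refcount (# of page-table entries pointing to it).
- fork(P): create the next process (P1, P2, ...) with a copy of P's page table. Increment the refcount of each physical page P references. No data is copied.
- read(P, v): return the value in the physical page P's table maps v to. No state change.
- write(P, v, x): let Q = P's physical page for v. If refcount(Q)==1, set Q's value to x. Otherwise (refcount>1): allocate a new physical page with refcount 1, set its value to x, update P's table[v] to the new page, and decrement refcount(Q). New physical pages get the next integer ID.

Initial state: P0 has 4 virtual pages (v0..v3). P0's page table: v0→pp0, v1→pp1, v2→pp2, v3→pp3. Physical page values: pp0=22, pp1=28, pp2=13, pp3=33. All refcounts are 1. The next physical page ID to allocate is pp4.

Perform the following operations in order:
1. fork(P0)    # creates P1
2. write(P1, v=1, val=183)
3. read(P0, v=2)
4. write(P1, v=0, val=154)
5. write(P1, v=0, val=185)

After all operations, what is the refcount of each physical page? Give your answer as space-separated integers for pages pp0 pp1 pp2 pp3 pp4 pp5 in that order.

Answer: 1 1 2 2 1 1

Derivation:
Op 1: fork(P0) -> P1. 4 ppages; refcounts: pp0:2 pp1:2 pp2:2 pp3:2
Op 2: write(P1, v1, 183). refcount(pp1)=2>1 -> COPY to pp4. 5 ppages; refcounts: pp0:2 pp1:1 pp2:2 pp3:2 pp4:1
Op 3: read(P0, v2) -> 13. No state change.
Op 4: write(P1, v0, 154). refcount(pp0)=2>1 -> COPY to pp5. 6 ppages; refcounts: pp0:1 pp1:1 pp2:2 pp3:2 pp4:1 pp5:1
Op 5: write(P1, v0, 185). refcount(pp5)=1 -> write in place. 6 ppages; refcounts: pp0:1 pp1:1 pp2:2 pp3:2 pp4:1 pp5:1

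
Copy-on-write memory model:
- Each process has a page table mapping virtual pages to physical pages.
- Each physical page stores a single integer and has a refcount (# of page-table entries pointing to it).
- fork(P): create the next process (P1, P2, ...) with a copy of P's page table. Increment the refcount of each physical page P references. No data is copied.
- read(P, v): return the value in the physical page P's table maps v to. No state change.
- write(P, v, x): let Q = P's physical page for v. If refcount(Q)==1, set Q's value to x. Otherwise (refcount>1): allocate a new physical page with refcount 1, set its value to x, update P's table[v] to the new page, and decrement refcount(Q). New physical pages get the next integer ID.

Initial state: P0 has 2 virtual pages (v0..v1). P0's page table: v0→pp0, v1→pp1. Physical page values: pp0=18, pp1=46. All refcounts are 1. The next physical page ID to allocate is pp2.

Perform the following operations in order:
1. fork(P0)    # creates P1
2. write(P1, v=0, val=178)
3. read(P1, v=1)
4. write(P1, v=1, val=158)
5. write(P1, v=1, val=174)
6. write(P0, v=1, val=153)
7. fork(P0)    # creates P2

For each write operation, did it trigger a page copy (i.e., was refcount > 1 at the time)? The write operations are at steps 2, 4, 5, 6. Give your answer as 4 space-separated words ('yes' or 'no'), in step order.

Op 1: fork(P0) -> P1. 2 ppages; refcounts: pp0:2 pp1:2
Op 2: write(P1, v0, 178). refcount(pp0)=2>1 -> COPY to pp2. 3 ppages; refcounts: pp0:1 pp1:2 pp2:1
Op 3: read(P1, v1) -> 46. No state change.
Op 4: write(P1, v1, 158). refcount(pp1)=2>1 -> COPY to pp3. 4 ppages; refcounts: pp0:1 pp1:1 pp2:1 pp3:1
Op 5: write(P1, v1, 174). refcount(pp3)=1 -> write in place. 4 ppages; refcounts: pp0:1 pp1:1 pp2:1 pp3:1
Op 6: write(P0, v1, 153). refcount(pp1)=1 -> write in place. 4 ppages; refcounts: pp0:1 pp1:1 pp2:1 pp3:1
Op 7: fork(P0) -> P2. 4 ppages; refcounts: pp0:2 pp1:2 pp2:1 pp3:1

yes yes no no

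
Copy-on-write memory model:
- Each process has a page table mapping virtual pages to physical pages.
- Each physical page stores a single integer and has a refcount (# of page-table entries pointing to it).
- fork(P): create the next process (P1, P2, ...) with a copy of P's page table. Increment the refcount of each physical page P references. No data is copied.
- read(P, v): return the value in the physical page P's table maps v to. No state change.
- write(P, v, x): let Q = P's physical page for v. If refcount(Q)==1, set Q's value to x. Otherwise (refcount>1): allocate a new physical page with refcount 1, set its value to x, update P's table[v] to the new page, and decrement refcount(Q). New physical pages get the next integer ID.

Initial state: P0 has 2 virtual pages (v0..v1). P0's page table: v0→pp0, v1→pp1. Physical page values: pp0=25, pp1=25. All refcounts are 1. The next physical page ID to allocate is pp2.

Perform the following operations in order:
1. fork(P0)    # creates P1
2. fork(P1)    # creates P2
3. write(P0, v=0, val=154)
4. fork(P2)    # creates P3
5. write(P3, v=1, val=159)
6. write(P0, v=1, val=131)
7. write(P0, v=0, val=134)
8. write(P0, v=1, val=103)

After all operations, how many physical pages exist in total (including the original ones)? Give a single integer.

Answer: 5

Derivation:
Op 1: fork(P0) -> P1. 2 ppages; refcounts: pp0:2 pp1:2
Op 2: fork(P1) -> P2. 2 ppages; refcounts: pp0:3 pp1:3
Op 3: write(P0, v0, 154). refcount(pp0)=3>1 -> COPY to pp2. 3 ppages; refcounts: pp0:2 pp1:3 pp2:1
Op 4: fork(P2) -> P3. 3 ppages; refcounts: pp0:3 pp1:4 pp2:1
Op 5: write(P3, v1, 159). refcount(pp1)=4>1 -> COPY to pp3. 4 ppages; refcounts: pp0:3 pp1:3 pp2:1 pp3:1
Op 6: write(P0, v1, 131). refcount(pp1)=3>1 -> COPY to pp4. 5 ppages; refcounts: pp0:3 pp1:2 pp2:1 pp3:1 pp4:1
Op 7: write(P0, v0, 134). refcount(pp2)=1 -> write in place. 5 ppages; refcounts: pp0:3 pp1:2 pp2:1 pp3:1 pp4:1
Op 8: write(P0, v1, 103). refcount(pp4)=1 -> write in place. 5 ppages; refcounts: pp0:3 pp1:2 pp2:1 pp3:1 pp4:1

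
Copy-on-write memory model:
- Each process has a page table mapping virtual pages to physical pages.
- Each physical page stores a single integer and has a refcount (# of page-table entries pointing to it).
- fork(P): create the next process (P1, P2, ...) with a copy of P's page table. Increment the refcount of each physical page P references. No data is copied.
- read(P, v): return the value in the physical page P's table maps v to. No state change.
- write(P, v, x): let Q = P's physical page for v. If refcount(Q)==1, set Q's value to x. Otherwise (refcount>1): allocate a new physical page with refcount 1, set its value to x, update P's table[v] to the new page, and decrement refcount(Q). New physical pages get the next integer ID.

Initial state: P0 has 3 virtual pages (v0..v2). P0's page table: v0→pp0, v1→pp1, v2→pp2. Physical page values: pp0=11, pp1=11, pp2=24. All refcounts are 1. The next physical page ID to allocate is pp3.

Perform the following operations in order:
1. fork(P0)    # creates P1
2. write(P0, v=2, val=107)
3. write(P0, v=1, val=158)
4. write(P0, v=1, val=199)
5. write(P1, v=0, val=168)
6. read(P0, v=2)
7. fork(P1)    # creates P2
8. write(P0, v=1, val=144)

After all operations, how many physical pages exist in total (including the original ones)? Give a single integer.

Answer: 6

Derivation:
Op 1: fork(P0) -> P1. 3 ppages; refcounts: pp0:2 pp1:2 pp2:2
Op 2: write(P0, v2, 107). refcount(pp2)=2>1 -> COPY to pp3. 4 ppages; refcounts: pp0:2 pp1:2 pp2:1 pp3:1
Op 3: write(P0, v1, 158). refcount(pp1)=2>1 -> COPY to pp4. 5 ppages; refcounts: pp0:2 pp1:1 pp2:1 pp3:1 pp4:1
Op 4: write(P0, v1, 199). refcount(pp4)=1 -> write in place. 5 ppages; refcounts: pp0:2 pp1:1 pp2:1 pp3:1 pp4:1
Op 5: write(P1, v0, 168). refcount(pp0)=2>1 -> COPY to pp5. 6 ppages; refcounts: pp0:1 pp1:1 pp2:1 pp3:1 pp4:1 pp5:1
Op 6: read(P0, v2) -> 107. No state change.
Op 7: fork(P1) -> P2. 6 ppages; refcounts: pp0:1 pp1:2 pp2:2 pp3:1 pp4:1 pp5:2
Op 8: write(P0, v1, 144). refcount(pp4)=1 -> write in place. 6 ppages; refcounts: pp0:1 pp1:2 pp2:2 pp3:1 pp4:1 pp5:2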